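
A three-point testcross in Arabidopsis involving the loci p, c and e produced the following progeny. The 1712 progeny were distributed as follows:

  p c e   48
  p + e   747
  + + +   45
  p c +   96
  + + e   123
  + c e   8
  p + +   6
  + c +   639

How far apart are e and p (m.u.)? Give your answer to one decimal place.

13.6 m.u.

The two most frequent reciprocal classes, p + e and + c +, are the parental types, so the F1 was p + e / + c +.
The two rarest classes, p + + and + c e, are the double crossovers. Comparing them with the parentals, only the e allele has switched, so e is the middle locus and the order is c – e – p.
Crossovers in the e–p interval produce the single-crossover classes + + e and p c + (123 + 96 = 219) plus the double crossovers (14).
RF(e–p) = (219 + 14) / 1712 = 233/1712 = 0.1361 → 13.6 m.u.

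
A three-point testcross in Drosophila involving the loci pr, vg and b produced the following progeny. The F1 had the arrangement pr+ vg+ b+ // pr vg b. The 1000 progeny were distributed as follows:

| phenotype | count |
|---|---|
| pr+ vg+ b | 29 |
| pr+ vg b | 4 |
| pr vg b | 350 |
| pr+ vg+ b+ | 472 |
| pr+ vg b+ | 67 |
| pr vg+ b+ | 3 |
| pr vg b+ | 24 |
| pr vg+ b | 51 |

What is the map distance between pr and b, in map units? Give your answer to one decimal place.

The two rarest classes, pr vg+ b+ and pr+ vg b, are the double crossovers. Comparing them with the parentals, only the pr allele has switched, so pr is the middle locus and the order is b – pr – vg.
Crossovers in the b–pr interval produce the single-crossover classes pr+ vg+ b and pr vg b+ (29 + 24 = 53) plus the double crossovers (7).
RF(b–pr) = (53 + 7) / 1000 = 60/1000 = 0.0600 → 6.0 map units.

6.0 map units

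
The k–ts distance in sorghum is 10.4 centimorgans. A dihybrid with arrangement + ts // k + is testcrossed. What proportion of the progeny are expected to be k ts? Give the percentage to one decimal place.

A map distance of 10.4 centimorgans corresponds to a recombination frequency of 0.104.
The F1 is + ts / k +, so k ts is a recombinant gamete class with expected frequency r/2 = 0.104/2 = 0.0520.
That is 0.0520 = 5.2% of the progeny.

5.2%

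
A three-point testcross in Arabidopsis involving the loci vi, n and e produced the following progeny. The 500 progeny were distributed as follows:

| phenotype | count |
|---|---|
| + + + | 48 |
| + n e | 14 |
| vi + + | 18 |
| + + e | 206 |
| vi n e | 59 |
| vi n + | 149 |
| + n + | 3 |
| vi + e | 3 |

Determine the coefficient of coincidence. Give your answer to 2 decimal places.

0.70

The two most frequent reciprocal classes, + + e and vi n +, are the parental types, so the F1 was + + e / vi n +.
The two rarest classes, vi + e and + n +, are the double crossovers. Comparing them with the parentals, only the vi allele has switched, so vi is the middle locus and the order is e – vi – n.
e–vi: (107 + 6)/500 = 0.2260; vi–n: (32 + 6)/500 = 0.0760.
Expected DCO frequency = 0.2260 × 0.0760 ≈ 0.01718; observed = 6/500 ≈ 0.01200.
Coefficient of coincidence = 0.01200/0.01718 ≈ 0.70.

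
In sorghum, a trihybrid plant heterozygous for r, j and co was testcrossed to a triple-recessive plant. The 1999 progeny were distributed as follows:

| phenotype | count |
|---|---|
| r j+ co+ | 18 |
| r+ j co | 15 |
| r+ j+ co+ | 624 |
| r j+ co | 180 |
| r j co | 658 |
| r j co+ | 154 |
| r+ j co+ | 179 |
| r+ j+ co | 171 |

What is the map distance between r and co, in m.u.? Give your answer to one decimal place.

The two most frequent reciprocal classes, r+ j+ co+ and r j co, are the parental types, so the F1 was r+ j+ co+ / r j co.
The two rarest classes, r j+ co+ and r+ j co, are the double crossovers. Comparing them with the parentals, only the r allele has switched, so r is the middle locus and the order is co – r – j.
Crossovers in the co–r interval produce the single-crossover classes r+ j+ co and r j co+ (171 + 154 = 325) plus the double crossovers (33).
RF(co–r) = (325 + 33) / 1999 = 358/1999 = 0.1791 → 17.9 m.u.

17.9 m.u.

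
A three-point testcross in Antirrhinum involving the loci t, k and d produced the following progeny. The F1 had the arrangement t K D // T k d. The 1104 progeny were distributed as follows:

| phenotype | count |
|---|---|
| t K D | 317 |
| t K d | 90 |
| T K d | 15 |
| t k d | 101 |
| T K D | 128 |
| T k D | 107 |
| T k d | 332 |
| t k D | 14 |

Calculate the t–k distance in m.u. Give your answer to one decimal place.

23.4 m.u.

The two rarest classes, t k D and T K d, are the double crossovers. Comparing them with the parentals, only the k allele has switched, so k is the middle locus and the order is t – k – d.
Crossovers in the t–k interval produce the single-crossover classes T K D and t k d (128 + 101 = 229) plus the double crossovers (29).
RF(t–k) = (229 + 29) / 1104 = 258/1104 = 0.2337 → 23.4 m.u.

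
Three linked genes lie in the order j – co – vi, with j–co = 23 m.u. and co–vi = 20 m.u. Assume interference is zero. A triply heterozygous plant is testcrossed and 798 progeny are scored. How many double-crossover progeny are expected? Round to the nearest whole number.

37

Map distances give recombination frequencies of 0.230 and 0.200 for the two intervals.
With no interference, expected double-crossover frequency = 0.230 × 0.200 = 0.04600.
Expected number = 0.04600 × 798 = 36.71 ≈ 37.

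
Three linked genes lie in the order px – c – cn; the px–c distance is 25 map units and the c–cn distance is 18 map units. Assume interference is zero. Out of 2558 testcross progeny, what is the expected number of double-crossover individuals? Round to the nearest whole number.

Map distances give recombination frequencies of 0.250 and 0.180 for the two intervals.
With no interference, expected double-crossover frequency = 0.250 × 0.180 = 0.04500.
Expected number = 0.04500 × 2558 = 115.11 ≈ 115.

115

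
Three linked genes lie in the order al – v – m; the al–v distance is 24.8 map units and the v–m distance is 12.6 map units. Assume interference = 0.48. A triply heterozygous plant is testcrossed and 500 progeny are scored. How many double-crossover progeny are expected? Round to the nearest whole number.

Map distances give recombination frequencies of 0.248 and 0.126 for the two intervals.
With interference 0.48 (so coincidence = 0.52), expected double-crossover frequency = 0.248 × 0.126 × 0.52 = 0.01625.
Expected number = 0.01625 × 500 = 8.12 ≈ 8.

8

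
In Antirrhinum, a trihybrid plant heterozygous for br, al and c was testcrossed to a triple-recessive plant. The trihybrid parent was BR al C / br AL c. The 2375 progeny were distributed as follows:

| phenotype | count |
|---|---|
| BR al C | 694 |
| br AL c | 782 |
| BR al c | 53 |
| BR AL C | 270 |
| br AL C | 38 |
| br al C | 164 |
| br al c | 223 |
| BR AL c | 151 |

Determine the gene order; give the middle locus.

c

The two rarest classes, BR al c and br AL C, are the double crossovers. Comparing them with the parentals, only the c allele has switched, so c is the middle locus and the order is al – c – br.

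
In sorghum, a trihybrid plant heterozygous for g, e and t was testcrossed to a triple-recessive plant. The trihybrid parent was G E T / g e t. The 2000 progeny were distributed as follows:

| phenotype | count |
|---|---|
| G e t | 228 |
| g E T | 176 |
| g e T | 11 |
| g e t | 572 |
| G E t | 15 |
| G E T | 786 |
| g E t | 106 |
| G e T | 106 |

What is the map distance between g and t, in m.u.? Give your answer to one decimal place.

21.5 m.u.

The two rarest classes, G E t and g e T, are the double crossovers. Comparing them with the parentals, only the t allele has switched, so t is the middle locus and the order is e – t – g.
Crossovers in the t–g interval produce the single-crossover classes g E T and G e t (176 + 228 = 404) plus the double crossovers (26).
RF(t–g) = (404 + 26) / 2000 = 430/2000 = 0.2150 → 21.5 m.u.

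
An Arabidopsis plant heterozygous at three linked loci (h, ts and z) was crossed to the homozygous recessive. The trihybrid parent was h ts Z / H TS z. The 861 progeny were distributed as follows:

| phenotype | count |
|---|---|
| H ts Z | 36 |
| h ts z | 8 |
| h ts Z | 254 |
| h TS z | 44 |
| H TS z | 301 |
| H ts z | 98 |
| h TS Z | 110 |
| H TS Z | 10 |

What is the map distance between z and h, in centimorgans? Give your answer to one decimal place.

11.4 centimorgans

The two rarest classes, h ts z and H TS Z, are the double crossovers. Comparing them with the parentals, only the z allele has switched, so z is the middle locus and the order is h – z – ts.
Crossovers in the h–z interval produce the single-crossover classes H ts Z and h TS z (36 + 44 = 80) plus the double crossovers (18).
RF(h–z) = (80 + 18) / 861 = 98/861 = 0.1138 → 11.4 centimorgans.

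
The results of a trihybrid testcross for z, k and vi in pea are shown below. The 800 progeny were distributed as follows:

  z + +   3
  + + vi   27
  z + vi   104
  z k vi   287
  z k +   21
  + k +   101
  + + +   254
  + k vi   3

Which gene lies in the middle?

The two most frequent reciprocal classes, + + + and z k vi, are the parental types, so the F1 was + + + / z k vi.
The two rarest classes, z + + and + k vi, are the double crossovers. Comparing them with the parentals, only the z allele has switched, so z is the middle locus and the order is k – z – vi.

z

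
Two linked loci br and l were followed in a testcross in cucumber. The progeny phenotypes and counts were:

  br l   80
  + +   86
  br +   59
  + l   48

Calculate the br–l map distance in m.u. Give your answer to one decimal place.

39.2 m.u.

The two most frequent classes, + + (86) and br l (80), are the parental types, so the F1 was + + / br l.
The recombinant classes are + l and br +: 48 + 59 = 107.
Recombination frequency = 107/273 = 0.3919 ≈ 39.2%, i.e. 39.2 m.u.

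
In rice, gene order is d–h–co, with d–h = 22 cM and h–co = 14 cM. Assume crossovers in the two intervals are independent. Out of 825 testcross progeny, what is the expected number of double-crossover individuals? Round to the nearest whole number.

25

Map distances give recombination frequencies of 0.220 and 0.140 for the two intervals.
With no interference, expected double-crossover frequency = 0.220 × 0.140 = 0.03080.
Expected number = 0.03080 × 825 = 25.41 ≈ 25.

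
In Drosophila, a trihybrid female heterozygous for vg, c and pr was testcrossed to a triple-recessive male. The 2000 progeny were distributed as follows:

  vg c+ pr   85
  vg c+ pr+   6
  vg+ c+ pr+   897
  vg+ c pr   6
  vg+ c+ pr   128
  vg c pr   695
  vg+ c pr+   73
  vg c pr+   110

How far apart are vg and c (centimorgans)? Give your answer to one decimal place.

8.5 centimorgans

The two most frequent reciprocal classes, vg+ c+ pr+ and vg c pr, are the parental types, so the F1 was vg+ c+ pr+ / vg c pr.
The two rarest classes, vg c+ pr+ and vg+ c pr, are the double crossovers. Comparing them with the parentals, only the vg allele has switched, so vg is the middle locus and the order is pr – vg – c.
Crossovers in the vg–c interval produce the single-crossover classes vg+ c pr+ and vg c+ pr (73 + 85 = 158) plus the double crossovers (12).
RF(vg–c) = (158 + 12) / 2000 = 170/2000 = 0.0850 → 8.5 centimorgans.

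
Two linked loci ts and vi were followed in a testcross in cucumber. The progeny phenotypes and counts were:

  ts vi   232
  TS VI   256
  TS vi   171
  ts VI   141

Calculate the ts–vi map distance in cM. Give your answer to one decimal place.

39.0 cM

The two most frequent classes, TS VI (256) and ts vi (232), are the parental types, so the F1 was TS VI / ts vi.
The recombinant classes are TS vi and ts VI: 171 + 141 = 312.
Recombination frequency = 312/800 = 0.3900 ≈ 39.0%, i.e. 39.0 cM.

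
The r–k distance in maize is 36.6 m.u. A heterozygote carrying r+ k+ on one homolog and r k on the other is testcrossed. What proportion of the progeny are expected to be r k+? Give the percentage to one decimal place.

18.3%

A map distance of 36.6 m.u. corresponds to a recombination frequency of 0.366.
The F1 is r+ k+ / r k, so r k+ is a recombinant gamete class with expected frequency r/2 = 0.366/2 = 0.1830.
That is 0.1830 = 18.3% of the progeny.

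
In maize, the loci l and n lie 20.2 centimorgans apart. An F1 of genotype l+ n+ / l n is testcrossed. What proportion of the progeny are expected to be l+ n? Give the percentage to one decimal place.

10.1%

A map distance of 20.2 centimorgans corresponds to a recombination frequency of 0.202.
The F1 is l+ n+ / l n, so l+ n is a recombinant gamete class with expected frequency r/2 = 0.202/2 = 0.1010.
That is 0.1010 = 10.1% of the progeny.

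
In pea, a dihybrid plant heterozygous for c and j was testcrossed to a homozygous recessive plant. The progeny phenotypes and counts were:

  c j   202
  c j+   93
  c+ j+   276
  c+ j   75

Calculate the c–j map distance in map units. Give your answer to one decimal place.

26.0 map units

The two most frequent classes, c+ j+ (276) and c j (202), are the parental types, so the F1 was c+ j+ / c j.
The recombinant classes are c+ j and c j+: 75 + 93 = 168.
Recombination frequency = 168/646 = 0.2601 ≈ 26.0%, i.e. 26.0 map units.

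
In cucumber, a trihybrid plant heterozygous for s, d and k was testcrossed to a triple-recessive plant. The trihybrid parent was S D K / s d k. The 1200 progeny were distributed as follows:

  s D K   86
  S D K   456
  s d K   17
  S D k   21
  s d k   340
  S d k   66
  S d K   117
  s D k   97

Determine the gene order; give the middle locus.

k

The two rarest classes, S D k and s d K, are the double crossovers. Comparing them with the parentals, only the k allele has switched, so k is the middle locus and the order is d – k – s.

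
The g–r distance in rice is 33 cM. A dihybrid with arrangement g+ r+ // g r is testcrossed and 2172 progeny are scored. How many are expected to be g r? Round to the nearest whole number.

A map distance of 33 cM corresponds to a recombination frequency of 0.330.
The F1 is g+ r+ / g r, so g r is a parental gamete class with expected frequency (1 − r)/2 = 0.670/2 = 0.3350.
Expected number = 0.3350 × 2172 = 727.62 ≈ 728.

728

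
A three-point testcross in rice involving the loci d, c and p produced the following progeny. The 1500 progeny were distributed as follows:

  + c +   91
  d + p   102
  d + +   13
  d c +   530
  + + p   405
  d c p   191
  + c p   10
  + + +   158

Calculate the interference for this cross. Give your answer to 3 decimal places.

0.571

The two most frequent reciprocal classes, d c + and + + p, are the parental types, so the F1 was d c + / + + p.
The two rarest classes, d + + and + c p, are the double crossovers. Comparing them with the parentals, only the c allele has switched, so c is the middle locus and the order is d – c – p.
d–c: (193 + 23)/1500 = 0.1440; c–p: (349 + 23)/1500 = 0.2480.
Expected DCO frequency = 0.1440 × 0.2480 ≈ 0.03571; observed = 23/1500 ≈ 0.01533.
Coefficient of coincidence = 0.01533/0.03571 ≈ 0.429; interference = 1 − 0.429 = 0.571.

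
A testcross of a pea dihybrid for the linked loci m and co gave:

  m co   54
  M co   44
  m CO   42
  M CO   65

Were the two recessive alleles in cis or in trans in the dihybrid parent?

The two most frequent classes are M CO (65) and m co (54); these are the parental (non-recombinant) types.
So the F1 carried M CO on one chromosome and m co on the other — the recessive alleles are on the same chromosome (cis / coupling).

cis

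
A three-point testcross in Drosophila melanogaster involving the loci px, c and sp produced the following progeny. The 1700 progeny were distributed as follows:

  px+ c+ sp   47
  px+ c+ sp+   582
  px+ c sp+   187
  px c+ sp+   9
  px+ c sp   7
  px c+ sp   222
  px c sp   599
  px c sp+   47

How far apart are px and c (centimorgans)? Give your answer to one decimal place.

The two most frequent reciprocal classes, px+ c+ sp+ and px c sp, are the parental types, so the F1 was px+ c+ sp+ / px c sp.
The two rarest classes, px c+ sp+ and px+ c sp, are the double crossovers. Comparing them with the parentals, only the px allele has switched, so px is the middle locus and the order is c – px – sp.
Crossovers in the c–px interval produce the single-crossover classes px+ c sp+ and px c+ sp (187 + 222 = 409) plus the double crossovers (16).
RF(c–px) = (409 + 16) / 1700 = 425/1700 = 0.2500 → 25.0 centimorgans.

25.0 centimorgans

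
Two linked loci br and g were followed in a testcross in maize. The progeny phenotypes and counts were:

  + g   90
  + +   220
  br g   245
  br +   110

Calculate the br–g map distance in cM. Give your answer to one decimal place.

30.1 cM

The two most frequent classes, + + (220) and br g (245), are the parental types, so the F1 was + + / br g.
The recombinant classes are + g and br +: 90 + 110 = 200.
Recombination frequency = 200/665 = 0.3008 ≈ 30.1%, i.e. 30.1 cM.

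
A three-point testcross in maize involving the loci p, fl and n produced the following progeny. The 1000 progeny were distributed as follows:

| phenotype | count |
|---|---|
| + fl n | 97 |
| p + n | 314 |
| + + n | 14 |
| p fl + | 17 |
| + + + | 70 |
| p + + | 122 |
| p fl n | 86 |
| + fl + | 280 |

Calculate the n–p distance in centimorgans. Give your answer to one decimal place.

25.0 centimorgans

The two most frequent reciprocal classes, + fl + and p + n, are the parental types, so the F1 was + fl + / p + n.
The two rarest classes, p fl + and + + n, are the double crossovers. Comparing them with the parentals, only the p allele has switched, so p is the middle locus and the order is n – p – fl.
Crossovers in the n–p interval produce the single-crossover classes + fl n and p + + (97 + 122 = 219) plus the double crossovers (31).
RF(n–p) = (219 + 31) / 1000 = 250/1000 = 0.2500 → 25.0 centimorgans.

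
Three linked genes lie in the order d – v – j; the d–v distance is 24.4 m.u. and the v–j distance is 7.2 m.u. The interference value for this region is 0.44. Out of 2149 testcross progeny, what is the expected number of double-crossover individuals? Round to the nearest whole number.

21

Map distances give recombination frequencies of 0.244 and 0.072 for the two intervals.
With interference 0.44 (so coincidence = 0.56), expected double-crossover frequency = 0.244 × 0.072 × 0.56 = 0.00984.
Expected number = 0.00984 × 2149 = 21.14 ≈ 21.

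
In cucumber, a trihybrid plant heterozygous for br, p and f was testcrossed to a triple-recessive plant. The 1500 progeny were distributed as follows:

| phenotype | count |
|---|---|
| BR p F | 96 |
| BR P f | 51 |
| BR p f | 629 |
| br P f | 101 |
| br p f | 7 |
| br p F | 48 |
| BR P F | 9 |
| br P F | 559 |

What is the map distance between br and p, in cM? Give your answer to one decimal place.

7.7 cM

The two most frequent reciprocal classes, BR p f and br P F, are the parental types, so the F1 was BR p f / br P F.
The two rarest classes, br p f and BR P F, are the double crossovers. Comparing them with the parentals, only the br allele has switched, so br is the middle locus and the order is p – br – f.
Crossovers in the p–br interval produce the single-crossover classes BR P f and br p F (51 + 48 = 99) plus the double crossovers (16).
RF(p–br) = (99 + 16) / 1500 = 115/1500 = 0.0767 → 7.7 cM.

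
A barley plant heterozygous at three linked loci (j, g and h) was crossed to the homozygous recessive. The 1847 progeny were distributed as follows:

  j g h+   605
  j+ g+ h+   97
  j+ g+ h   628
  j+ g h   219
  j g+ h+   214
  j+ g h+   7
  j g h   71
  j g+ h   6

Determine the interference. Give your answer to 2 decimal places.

The two most frequent reciprocal classes, j g h+ and j+ g+ h, are the parental types, so the F1 was j g h+ / j+ g+ h.
The two rarest classes, j+ g h+ and j g+ h, are the double crossovers. Comparing them with the parentals, only the j allele has switched, so j is the middle locus and the order is g – j – h.
g–j: (433 + 13)/1847 = 0.2415; j–h: (168 + 13)/1847 = 0.0980.
Expected DCO frequency = 0.2415 × 0.0980 ≈ 0.02367; observed = 13/1847 ≈ 0.00704.
Coefficient of coincidence = 0.00704/0.02367 ≈ 0.30; interference = 1 − 0.30 = 0.70.

0.70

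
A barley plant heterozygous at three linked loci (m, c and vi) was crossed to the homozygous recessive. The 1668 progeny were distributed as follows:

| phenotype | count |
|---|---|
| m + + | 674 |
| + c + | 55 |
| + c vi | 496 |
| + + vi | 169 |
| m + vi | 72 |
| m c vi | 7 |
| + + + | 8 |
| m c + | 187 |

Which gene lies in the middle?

The two most frequent reciprocal classes, m + + and + c vi, are the parental types, so the F1 was m + + / + c vi.
The two rarest classes, + + + and m c vi, are the double crossovers. Comparing them with the parentals, only the m allele has switched, so m is the middle locus and the order is c – m – vi.

m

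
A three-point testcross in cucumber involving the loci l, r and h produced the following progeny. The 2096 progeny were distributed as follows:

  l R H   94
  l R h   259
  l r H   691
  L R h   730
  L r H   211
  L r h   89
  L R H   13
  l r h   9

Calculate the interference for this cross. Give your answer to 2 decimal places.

The two most frequent reciprocal classes, L R h and l r H, are the parental types, so the F1 was L R h / l r H.
The two rarest classes, L R H and l r h, are the double crossovers. Comparing them with the parentals, only the h allele has switched, so h is the middle locus and the order is l – h – r.
l–h: (470 + 22)/2096 = 0.2347; h–r: (183 + 22)/2096 = 0.0978.
Expected DCO frequency = 0.2347 × 0.0978 ≈ 0.02295; observed = 22/2096 ≈ 0.01050.
Coefficient of coincidence = 0.01050/0.02295 ≈ 0.46; interference = 1 − 0.46 = 0.54.

0.54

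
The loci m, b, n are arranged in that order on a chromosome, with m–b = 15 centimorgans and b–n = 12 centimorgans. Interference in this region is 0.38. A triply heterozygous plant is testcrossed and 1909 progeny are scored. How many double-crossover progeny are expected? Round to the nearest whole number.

Map distances give recombination frequencies of 0.150 and 0.120 for the two intervals.
With interference 0.38 (so coincidence = 0.62), expected double-crossover frequency = 0.150 × 0.120 × 0.62 = 0.01116.
Expected number = 0.01116 × 1909 = 21.30 ≈ 21.

21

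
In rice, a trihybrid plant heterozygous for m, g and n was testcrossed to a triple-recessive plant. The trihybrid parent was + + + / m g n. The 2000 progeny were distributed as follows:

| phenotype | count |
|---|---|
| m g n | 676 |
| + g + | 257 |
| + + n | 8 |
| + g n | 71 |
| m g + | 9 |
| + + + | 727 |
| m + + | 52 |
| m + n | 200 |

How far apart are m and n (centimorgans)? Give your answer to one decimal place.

7.0 centimorgans

The two rarest classes, + + n and m g +, are the double crossovers. Comparing them with the parentals, only the n allele has switched, so n is the middle locus and the order is m – n – g.
Crossovers in the m–n interval produce the single-crossover classes m + + and + g n (52 + 71 = 123) plus the double crossovers (17).
RF(m–n) = (123 + 17) / 2000 = 140/2000 = 0.0700 → 7.0 centimorgans.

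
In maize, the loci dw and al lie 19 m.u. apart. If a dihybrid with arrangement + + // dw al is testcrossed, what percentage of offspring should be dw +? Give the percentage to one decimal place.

A map distance of 19 m.u. corresponds to a recombination frequency of 0.190.
The F1 is + + / dw al, so dw + is a recombinant gamete class with expected frequency r/2 = 0.190/2 = 0.0950.
That is 0.0950 = 9.5% of the progeny.

9.5%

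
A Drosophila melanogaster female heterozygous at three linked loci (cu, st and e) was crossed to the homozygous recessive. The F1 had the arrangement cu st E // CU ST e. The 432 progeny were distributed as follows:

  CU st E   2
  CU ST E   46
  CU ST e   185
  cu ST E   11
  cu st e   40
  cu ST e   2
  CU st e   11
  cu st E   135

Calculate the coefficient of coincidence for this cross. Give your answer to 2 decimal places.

0.74

The two rarest classes, CU st E and cu ST e, are the double crossovers. Comparing them with the parentals, only the cu allele has switched, so cu is the middle locus and the order is e – cu – st.
e–cu: (86 + 4)/432 = 0.2083; cu–st: (22 + 4)/432 = 0.0602.
Expected DCO frequency = 0.2083 × 0.0602 ≈ 0.01254; observed = 4/432 ≈ 0.00926.
Coefficient of coincidence = 0.00926/0.01254 ≈ 0.74.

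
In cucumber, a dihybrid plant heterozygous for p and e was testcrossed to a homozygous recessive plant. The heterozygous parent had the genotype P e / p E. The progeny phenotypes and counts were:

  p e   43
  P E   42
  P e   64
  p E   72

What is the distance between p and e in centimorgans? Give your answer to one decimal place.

38.5 centimorgans

The recombinant classes are P E and p e: 42 + 43 = 85.
Recombination frequency = 85/221 = 0.3846 ≈ 38.5%, i.e. 38.5 centimorgans.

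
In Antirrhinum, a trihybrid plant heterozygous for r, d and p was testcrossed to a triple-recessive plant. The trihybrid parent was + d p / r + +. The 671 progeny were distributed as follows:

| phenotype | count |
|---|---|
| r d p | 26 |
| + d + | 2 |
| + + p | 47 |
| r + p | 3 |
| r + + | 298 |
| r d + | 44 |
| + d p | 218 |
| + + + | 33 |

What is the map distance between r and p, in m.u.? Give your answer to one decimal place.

The two rarest classes, + d + and r + p, are the double crossovers. Comparing them with the parentals, only the p allele has switched, so p is the middle locus and the order is r – p – d.
Crossovers in the r–p interval produce the single-crossover classes r d p and + + + (26 + 33 = 59) plus the double crossovers (5).
RF(r–p) = (59 + 5) / 671 = 64/671 = 0.0954 → 9.5 m.u.

9.5 m.u.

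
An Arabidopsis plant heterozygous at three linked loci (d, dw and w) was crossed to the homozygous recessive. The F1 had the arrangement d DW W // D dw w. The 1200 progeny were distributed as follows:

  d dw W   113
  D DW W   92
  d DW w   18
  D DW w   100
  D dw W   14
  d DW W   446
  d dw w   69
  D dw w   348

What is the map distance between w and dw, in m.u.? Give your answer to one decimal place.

20.4 m.u.

The two rarest classes, d DW w and D dw W, are the double crossovers. Comparing them with the parentals, only the w allele has switched, so w is the middle locus and the order is dw – w – d.
Crossovers in the dw–w interval produce the single-crossover classes d dw W and D DW w (113 + 100 = 213) plus the double crossovers (32).
RF(dw–w) = (213 + 32) / 1200 = 245/1200 = 0.2042 → 20.4 m.u.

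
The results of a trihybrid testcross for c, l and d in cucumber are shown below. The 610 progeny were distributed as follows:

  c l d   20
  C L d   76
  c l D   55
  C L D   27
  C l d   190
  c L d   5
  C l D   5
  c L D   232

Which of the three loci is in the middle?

The two most frequent reciprocal classes, c L D and C l d, are the parental types, so the F1 was c L D / C l d.
The two rarest classes, c L d and C l D, are the double crossovers. Comparing them with the parentals, only the d allele has switched, so d is the middle locus and the order is c – d – l.

d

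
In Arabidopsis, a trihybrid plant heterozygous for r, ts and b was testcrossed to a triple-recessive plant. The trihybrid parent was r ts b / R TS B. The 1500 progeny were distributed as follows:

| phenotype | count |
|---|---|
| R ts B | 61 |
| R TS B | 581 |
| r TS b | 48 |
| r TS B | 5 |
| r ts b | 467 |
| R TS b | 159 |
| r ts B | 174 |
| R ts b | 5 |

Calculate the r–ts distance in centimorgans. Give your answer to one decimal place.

7.9 centimorgans

The two rarest classes, R ts b and r TS B, are the double crossovers. Comparing them with the parentals, only the r allele has switched, so r is the middle locus and the order is ts – r – b.
Crossovers in the ts–r interval produce the single-crossover classes r TS b and R ts B (48 + 61 = 109) plus the double crossovers (10).
RF(ts–r) = (109 + 10) / 1500 = 119/1500 = 0.0793 → 7.9 centimorgans.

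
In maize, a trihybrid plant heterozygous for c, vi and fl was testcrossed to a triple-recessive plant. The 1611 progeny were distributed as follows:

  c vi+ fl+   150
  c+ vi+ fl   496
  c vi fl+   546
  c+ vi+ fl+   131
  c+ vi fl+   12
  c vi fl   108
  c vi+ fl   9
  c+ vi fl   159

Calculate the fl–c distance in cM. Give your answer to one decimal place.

The two most frequent reciprocal classes, c vi fl+ and c+ vi+ fl, are the parental types, so the F1 was c vi fl+ / c+ vi+ fl.
The two rarest classes, c+ vi fl+ and c vi+ fl, are the double crossovers. Comparing them with the parentals, only the c allele has switched, so c is the middle locus and the order is vi – c – fl.
Crossovers in the c–fl interval produce the single-crossover classes c vi fl and c+ vi+ fl+ (108 + 131 = 239) plus the double crossovers (21).
RF(c–fl) = (239 + 21) / 1611 = 260/1611 = 0.1614 → 16.1 cM.

16.1 cM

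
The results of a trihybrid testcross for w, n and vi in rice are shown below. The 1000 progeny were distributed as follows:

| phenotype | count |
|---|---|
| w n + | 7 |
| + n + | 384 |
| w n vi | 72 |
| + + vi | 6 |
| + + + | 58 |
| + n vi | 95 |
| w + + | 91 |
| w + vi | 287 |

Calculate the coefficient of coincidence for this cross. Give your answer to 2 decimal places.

0.46

The two most frequent reciprocal classes, + n + and w + vi, are the parental types, so the F1 was + n + / w + vi.
The two rarest classes, w n + and + + vi, are the double crossovers. Comparing them with the parentals, only the w allele has switched, so w is the middle locus and the order is vi – w – n.
vi–w: (186 + 13)/1000 = 0.1990; w–n: (130 + 13)/1000 = 0.1430.
Expected DCO frequency = 0.1990 × 0.1430 ≈ 0.02846; observed = 13/1000 ≈ 0.01300.
Coefficient of coincidence = 0.01300/0.02846 ≈ 0.46.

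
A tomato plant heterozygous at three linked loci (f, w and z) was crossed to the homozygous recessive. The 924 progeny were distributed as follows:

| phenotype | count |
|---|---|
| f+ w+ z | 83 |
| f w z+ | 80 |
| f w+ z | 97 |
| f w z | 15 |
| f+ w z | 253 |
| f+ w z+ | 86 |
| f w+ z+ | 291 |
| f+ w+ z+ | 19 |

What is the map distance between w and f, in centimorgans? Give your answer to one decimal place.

21.3 centimorgans

The two most frequent reciprocal classes, f w+ z+ and f+ w z, are the parental types, so the F1 was f w+ z+ / f+ w z.
The two rarest classes, f+ w+ z+ and f w z, are the double crossovers. Comparing them with the parentals, only the f allele has switched, so f is the middle locus and the order is w – f – z.
Crossovers in the w–f interval produce the single-crossover classes f w z+ and f+ w+ z (80 + 83 = 163) plus the double crossovers (34).
RF(w–f) = (163 + 34) / 924 = 197/924 = 0.2132 → 21.3 centimorgans.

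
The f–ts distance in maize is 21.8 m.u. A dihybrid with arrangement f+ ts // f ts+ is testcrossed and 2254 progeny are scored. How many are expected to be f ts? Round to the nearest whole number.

A map distance of 21.8 m.u. corresponds to a recombination frequency of 0.218.
The F1 is f+ ts / f ts+, so f ts is a recombinant gamete class with expected frequency r/2 = 0.218/2 = 0.1090.
Expected number = 0.1090 × 2254 = 245.69 ≈ 246.

246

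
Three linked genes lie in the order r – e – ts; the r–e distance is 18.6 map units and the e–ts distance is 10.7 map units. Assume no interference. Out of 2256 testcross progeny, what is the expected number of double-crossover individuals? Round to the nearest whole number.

45

Map distances give recombination frequencies of 0.186 and 0.107 for the two intervals.
With no interference, expected double-crossover frequency = 0.186 × 0.107 = 0.01990.
Expected number = 0.01990 × 2256 = 44.90 ≈ 45.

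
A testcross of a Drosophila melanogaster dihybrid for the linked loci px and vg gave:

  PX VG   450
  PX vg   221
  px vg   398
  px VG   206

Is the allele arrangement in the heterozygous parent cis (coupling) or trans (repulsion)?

cis

The two most frequent classes are PX VG (450) and px vg (398); these are the parental (non-recombinant) types.
So the F1 carried PX VG on one chromosome and px vg on the other — the recessive alleles are on the same chromosome (cis / coupling).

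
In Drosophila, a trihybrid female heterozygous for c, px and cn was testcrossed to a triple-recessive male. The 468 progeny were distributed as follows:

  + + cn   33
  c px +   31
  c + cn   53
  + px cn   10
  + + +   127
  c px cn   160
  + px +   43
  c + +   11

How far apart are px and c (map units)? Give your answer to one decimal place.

25.0 map units

The two most frequent reciprocal classes, c px cn and + + +, are the parental types, so the F1 was c px cn / + + +.
The two rarest classes, + px cn and c + +, are the double crossovers. Comparing them with the parentals, only the c allele has switched, so c is the middle locus and the order is cn – c – px.
Crossovers in the c–px interval produce the single-crossover classes c + cn and + px + (53 + 43 = 96) plus the double crossovers (21).
RF(c–px) = (96 + 21) / 468 = 117/468 = 0.2500 → 25.0 map units.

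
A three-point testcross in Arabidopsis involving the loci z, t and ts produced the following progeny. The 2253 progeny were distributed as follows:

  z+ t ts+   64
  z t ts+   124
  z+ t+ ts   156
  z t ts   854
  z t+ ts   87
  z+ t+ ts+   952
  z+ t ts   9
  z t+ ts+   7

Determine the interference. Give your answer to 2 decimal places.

The two most frequent reciprocal classes, z+ t+ ts+ and z t ts, are the parental types, so the F1 was z+ t+ ts+ / z t ts.
The two rarest classes, z t+ ts+ and z+ t ts, are the double crossovers. Comparing them with the parentals, only the z allele has switched, so z is the middle locus and the order is ts – z – t.
ts–z: (280 + 16)/2253 = 0.1314; z–t: (151 + 16)/2253 = 0.0741.
Expected DCO frequency = 0.1314 × 0.0741 ≈ 0.00974; observed = 16/2253 ≈ 0.00710.
Coefficient of coincidence = 0.00710/0.00974 ≈ 0.73; interference = 1 − 0.73 = 0.27.

0.27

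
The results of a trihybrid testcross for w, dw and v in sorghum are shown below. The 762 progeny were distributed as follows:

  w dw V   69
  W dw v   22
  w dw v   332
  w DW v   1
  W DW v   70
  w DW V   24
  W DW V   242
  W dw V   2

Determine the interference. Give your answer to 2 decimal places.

The two most frequent reciprocal classes, w dw v and W DW V, are the parental types, so the F1 was w dw v / W DW V.
The two rarest classes, w DW v and W dw V, are the double crossovers. Comparing them with the parentals, only the dw allele has switched, so dw is the middle locus and the order is v – dw – w.
v–dw: (139 + 3)/762 = 0.1864; dw–w: (46 + 3)/762 = 0.0643.
Expected DCO frequency = 0.1864 × 0.0643 ≈ 0.01199; observed = 3/762 ≈ 0.00394.
Coefficient of coincidence = 0.00394/0.01199 ≈ 0.33; interference = 1 − 0.33 = 0.67.

0.67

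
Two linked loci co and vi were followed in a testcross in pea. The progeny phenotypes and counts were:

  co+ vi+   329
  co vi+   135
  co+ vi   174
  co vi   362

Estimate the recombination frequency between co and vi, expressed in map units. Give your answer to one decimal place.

The two most frequent classes, co+ vi+ (329) and co vi (362), are the parental types, so the F1 was co+ vi+ / co vi.
The recombinant classes are co+ vi and co vi+: 174 + 135 = 309.
Recombination frequency = 309/1000 = 0.3090 ≈ 30.9%, i.e. 30.9 map units.

30.9 map units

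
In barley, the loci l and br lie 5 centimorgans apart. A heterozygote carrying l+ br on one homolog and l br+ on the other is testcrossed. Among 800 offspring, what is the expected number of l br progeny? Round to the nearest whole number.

A map distance of 5 centimorgans corresponds to a recombination frequency of 0.050.
The F1 is l+ br / l br+, so l br is a recombinant gamete class with expected frequency r/2 = 0.050/2 = 0.0250.
Expected number = 0.0250 × 800 = 20.00 ≈ 20.

20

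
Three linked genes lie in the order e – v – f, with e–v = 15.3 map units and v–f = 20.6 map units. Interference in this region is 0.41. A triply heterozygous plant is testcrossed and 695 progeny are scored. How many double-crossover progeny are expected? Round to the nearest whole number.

Map distances give recombination frequencies of 0.153 and 0.206 for the two intervals.
With interference 0.41 (so coincidence = 0.59), expected double-crossover frequency = 0.153 × 0.206 × 0.59 = 0.01860.
Expected number = 0.01860 × 695 = 12.92 ≈ 13.

13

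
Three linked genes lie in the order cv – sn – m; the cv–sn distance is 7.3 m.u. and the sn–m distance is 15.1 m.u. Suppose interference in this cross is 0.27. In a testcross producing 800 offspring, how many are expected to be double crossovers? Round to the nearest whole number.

Map distances give recombination frequencies of 0.073 and 0.151 for the two intervals.
With interference 0.27 (so coincidence = 0.73), expected double-crossover frequency = 0.073 × 0.151 × 0.73 = 0.00805.
Expected number = 0.00805 × 800 = 6.44 ≈ 6.

6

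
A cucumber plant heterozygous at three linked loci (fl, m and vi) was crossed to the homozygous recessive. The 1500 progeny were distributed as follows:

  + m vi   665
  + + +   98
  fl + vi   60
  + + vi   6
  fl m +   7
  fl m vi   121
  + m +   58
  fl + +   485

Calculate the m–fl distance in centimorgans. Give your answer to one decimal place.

15.5 centimorgans

The two most frequent reciprocal classes, fl + + and + m vi, are the parental types, so the F1 was fl + + / + m vi.
The two rarest classes, fl m + and + + vi, are the double crossovers. Comparing them with the parentals, only the m allele has switched, so m is the middle locus and the order is fl – m – vi.
Crossovers in the fl–m interval produce the single-crossover classes + + + and fl m vi (98 + 121 = 219) plus the double crossovers (13).
RF(fl–m) = (219 + 13) / 1500 = 232/1500 = 0.1547 → 15.5 centimorgans.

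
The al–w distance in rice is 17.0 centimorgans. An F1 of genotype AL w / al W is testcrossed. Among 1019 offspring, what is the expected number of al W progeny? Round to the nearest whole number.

423

A map distance of 17.0 centimorgans corresponds to a recombination frequency of 0.170.
The F1 is AL w / al W, so al W is a parental gamete class with expected frequency (1 − r)/2 = 0.830/2 = 0.4150.
Expected number = 0.4150 × 1019 = 422.88 ≈ 423.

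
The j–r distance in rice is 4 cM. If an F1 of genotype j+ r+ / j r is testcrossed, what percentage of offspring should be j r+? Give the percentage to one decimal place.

2.0%

A map distance of 4 cM corresponds to a recombination frequency of 0.040.
The F1 is j+ r+ / j r, so j r+ is a recombinant gamete class with expected frequency r/2 = 0.040/2 = 0.0200.
That is 0.0200 = 2.0% of the progeny.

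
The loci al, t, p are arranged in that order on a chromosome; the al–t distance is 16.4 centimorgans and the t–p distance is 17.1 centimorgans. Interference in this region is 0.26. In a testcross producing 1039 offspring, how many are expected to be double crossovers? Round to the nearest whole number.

22

Map distances give recombination frequencies of 0.164 and 0.171 for the two intervals.
With interference 0.26 (so coincidence = 0.74), expected double-crossover frequency = 0.164 × 0.171 × 0.74 = 0.02075.
Expected number = 0.02075 × 1039 = 21.56 ≈ 22.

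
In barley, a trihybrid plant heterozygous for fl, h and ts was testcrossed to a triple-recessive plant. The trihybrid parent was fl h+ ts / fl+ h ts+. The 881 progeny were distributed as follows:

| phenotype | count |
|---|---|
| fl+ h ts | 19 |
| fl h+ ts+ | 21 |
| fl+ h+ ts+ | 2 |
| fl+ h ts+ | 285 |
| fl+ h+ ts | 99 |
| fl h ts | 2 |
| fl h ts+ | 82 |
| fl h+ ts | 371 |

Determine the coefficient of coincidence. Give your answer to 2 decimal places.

The two rarest classes, fl h ts and fl+ h+ ts+, are the double crossovers. Comparing them with the parentals, only the h allele has switched, so h is the middle locus and the order is ts – h – fl.
ts–h: (40 + 4)/881 = 0.0499; h–fl: (181 + 4)/881 = 0.2100.
Expected DCO frequency = 0.0499 × 0.2100 ≈ 0.01048; observed = 4/881 ≈ 0.00454.
Coefficient of coincidence = 0.00454/0.01048 ≈ 0.43.

0.43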